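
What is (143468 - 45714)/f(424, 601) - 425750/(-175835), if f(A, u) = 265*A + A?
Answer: 6520636259/1983137464 ≈ 3.2880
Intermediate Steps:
f(A, u) = 266*A
(143468 - 45714)/f(424, 601) - 425750/(-175835) = (143468 - 45714)/((266*424)) - 425750/(-175835) = 97754/112784 - 425750*(-1/175835) = 97754*(1/112784) + 85150/35167 = 48877/56392 + 85150/35167 = 6520636259/1983137464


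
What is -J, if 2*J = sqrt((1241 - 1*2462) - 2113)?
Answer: -I*sqrt(3334)/2 ≈ -28.87*I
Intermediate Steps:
J = I*sqrt(3334)/2 (J = sqrt((1241 - 1*2462) - 2113)/2 = sqrt((1241 - 2462) - 2113)/2 = sqrt(-1221 - 2113)/2 = sqrt(-3334)/2 = (I*sqrt(3334))/2 = I*sqrt(3334)/2 ≈ 28.87*I)
-J = -I*sqrt(3334)/2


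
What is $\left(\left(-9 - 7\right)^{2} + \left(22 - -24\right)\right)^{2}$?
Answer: $91204$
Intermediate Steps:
$\left(\left(-9 - 7\right)^{2} + \left(22 - -24\right)\right)^{2} = \left(\left(-9 - 7\right)^{2} + \left(22 + 24\right)\right)^{2} = \left(\left(-16\right)^{2} + 46\right)^{2} = \left(256 + 46\right)^{2} = 302^{2} = 91204$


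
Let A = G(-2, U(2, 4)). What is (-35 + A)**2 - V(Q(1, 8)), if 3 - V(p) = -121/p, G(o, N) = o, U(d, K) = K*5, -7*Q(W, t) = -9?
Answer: 11447/9 ≈ 1271.9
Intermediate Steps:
Q(W, t) = 9/7 (Q(W, t) = -1/7*(-9) = 9/7)
U(d, K) = 5*K
A = -2
V(p) = 3 + 121/p (V(p) = 3 - (-121)/p = 3 + 121/p)
(-35 + A)**2 - V(Q(1, 8)) = (-35 - 2)**2 - (3 + 121/(9/7)) = (-37)**2 - (3 + 121*(7/9)) = 1369 - (3 + 847/9) = 1369 - 1*874/9 = 1369 - 874/9 = 11447/9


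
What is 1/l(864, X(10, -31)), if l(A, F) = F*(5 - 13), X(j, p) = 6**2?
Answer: -1/288 ≈ -0.0034722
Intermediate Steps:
X(j, p) = 36
l(A, F) = -8*F (l(A, F) = F*(-8) = -8*F)
1/l(864, X(10, -31)) = 1/(-8*36) = 1/(-288) = -1/288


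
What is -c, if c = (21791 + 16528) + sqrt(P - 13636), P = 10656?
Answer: -38319 - 2*I*sqrt(745) ≈ -38319.0 - 54.589*I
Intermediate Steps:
c = 38319 + 2*I*sqrt(745) (c = (21791 + 16528) + sqrt(10656 - 13636) = 38319 + sqrt(-2980) = 38319 + 2*I*sqrt(745) ≈ 38319.0 + 54.589*I)
-c = -(38319 + 2*I*sqrt(745)) = -38319 - 2*I*sqrt(745)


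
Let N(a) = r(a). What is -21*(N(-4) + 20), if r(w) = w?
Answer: -336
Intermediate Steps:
N(a) = a
-21*(N(-4) + 20) = -21*(-4 + 20) = -21*16 = -336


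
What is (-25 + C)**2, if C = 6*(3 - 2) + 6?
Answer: 169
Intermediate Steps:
C = 12 (C = 6*1 + 6 = 6 + 6 = 12)
(-25 + C)**2 = (-25 + 12)**2 = (-13)**2 = 169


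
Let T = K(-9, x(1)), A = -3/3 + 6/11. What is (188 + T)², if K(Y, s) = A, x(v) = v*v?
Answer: 4255969/121 ≈ 35173.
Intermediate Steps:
x(v) = v²
A = -5/11 (A = -3*⅓ + 6*(1/11) = -1 + 6/11 = -5/11 ≈ -0.45455)
K(Y, s) = -5/11
T = -5/11 ≈ -0.45455
(188 + T)² = (188 - 5/11)² = (2063/11)² = 4255969/121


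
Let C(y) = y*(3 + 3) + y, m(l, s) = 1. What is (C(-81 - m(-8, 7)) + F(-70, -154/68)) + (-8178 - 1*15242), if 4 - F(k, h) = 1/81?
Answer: -1943191/81 ≈ -23990.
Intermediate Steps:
F(k, h) = 323/81 (F(k, h) = 4 - 1/81 = 323/81)
C(y) = 7*y (C(y) = y*6 + y = 6*y + y = 7*y)
(C(-81 - m(-8, 7)) + F(-70, -154/68)) + (-8178 - 1*15242) = (7*(-81 - 1*1) + 323/81) + (-8178 - 1*15242) = (7*(-81 - 1) + 323/81) + (-8178 - 15242) = (7*(-82) + 323/81) - 23420 = (-574 + 323/81) - 23420 = -46171/81 - 23420 = -1943191/81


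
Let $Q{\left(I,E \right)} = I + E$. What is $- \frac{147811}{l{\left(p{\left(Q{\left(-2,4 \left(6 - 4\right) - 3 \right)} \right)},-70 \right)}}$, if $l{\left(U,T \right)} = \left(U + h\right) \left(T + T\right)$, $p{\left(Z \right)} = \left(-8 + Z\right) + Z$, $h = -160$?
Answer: $- \frac{147811}{22680} \approx -6.5172$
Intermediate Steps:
$Q{\left(I,E \right)} = E + I$
$p{\left(Z \right)} = -8 + 2 Z$
$l{\left(U,T \right)} = 2 T \left(-160 + U\right)$ ($l{\left(U,T \right)} = \left(U - 160\right) \left(T + T\right) = \left(-160 + U\right) 2 T = 2 T \left(-160 + U\right)$)
$- \frac{147811}{l{\left(p{\left(Q{\left(-2,4 \left(6 - 4\right) - 3 \right)} \right)},-70 \right)}} = - \frac{147811}{2 \left(-70\right) \left(-160 - \left(8 - 2 \left(\left(4 \left(6 - 4\right) - 3\right) - 2\right)\right)\right)} = - \frac{147811}{2 \left(-70\right) \left(-160 - \left(8 - 2 \left(\left(4 \cdot 2 - 3\right) - 2\right)\right)\right)} = - \frac{147811}{2 \left(-70\right) \left(-160 - \left(8 - 2 \left(\left(8 - 3\right) - 2\right)\right)\right)} = - \frac{147811}{2 \left(-70\right) \left(-160 - \left(8 - 2 \left(5 - 2\right)\right)\right)} = - \frac{147811}{2 \left(-70\right) \left(-160 + \left(-8 + 2 \cdot 3\right)\right)} = - \frac{147811}{2 \left(-70\right) \left(-160 + \left(-8 + 6\right)\right)} = - \frac{147811}{2 \left(-70\right) \left(-160 - 2\right)} = - \frac{147811}{2 \left(-70\right) \left(-162\right)} = - \frac{147811}{22680}$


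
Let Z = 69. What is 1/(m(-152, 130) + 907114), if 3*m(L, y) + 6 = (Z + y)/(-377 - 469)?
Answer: 2538/2302250057 ≈ 1.1024e-6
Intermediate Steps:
m(L, y) = -1715/846 - y/2538 (m(L, y) = -2 + ((69 + y)/(-377 - 469))/3 = -2 + ((69 + y)/(-846))/3 = -2 + ((69 + y)*(-1/846))/3 = -2 + (-23/282 - y/846)/3 = -2 + (-23/846 - y/2538) = -1715/846 - y/2538)
1/(m(-152, 130) + 907114) = 1/((-1715/846 - 1/2538*130) + 907114) = 1/((-1715/846 - 65/1269) + 907114) = 1/(-5275/2538 + 907114) = 1/(2302250057/2538) = 2538/2302250057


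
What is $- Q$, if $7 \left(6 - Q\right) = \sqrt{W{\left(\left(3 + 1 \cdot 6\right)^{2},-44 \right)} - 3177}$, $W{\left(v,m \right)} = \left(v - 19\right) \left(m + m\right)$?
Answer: $-6 + \frac{i \sqrt{8633}}{7} \approx -6.0 + 13.273 i$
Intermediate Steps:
$W{\left(v,m \right)} = 2 m \left(-19 + v\right)$ ($W{\left(v,m \right)} = \left(-19 + v\right) 2 m = 2 m \left(-19 + v\right)$)
$Q = 6 - \frac{i \sqrt{8633}}{7}$ ($Q = 6 - \frac{\sqrt{2 \left(-44\right) \left(-19 + \left(3 + 1 \cdot 6\right)^{2}\right) - 3177}}{7} = 6 - \frac{\sqrt{2 \left(-44\right) \left(-19 + \left(3 + 6\right)^{2}\right) - 3177}}{7} = 6 - \frac{\sqrt{2 \left(-44\right) \left(-19 + 9^{2}\right) - 3177}}{7} = 6 - \frac{\sqrt{2 \left(-44\right) \left(-19 + 81\right) - 3177}}{7} = 6 - \frac{\sqrt{2 \left(-44\right) 62 - 3177}}{7} = 6 - \frac{\sqrt{-5456 - 3177}}{7} = 6 - \frac{\sqrt{-8633}}{7} = 6 - \frac{i \sqrt{8633}}{7} \approx 6.0 - 13.273 i$)
$- Q = - (6 - \frac{i \sqrt{8633}}{7}) = -6 + \frac{i \sqrt{8633}}{7}$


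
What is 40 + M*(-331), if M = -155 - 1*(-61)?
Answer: 31154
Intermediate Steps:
M = -94 (M = -155 + 61 = -94)
40 + M*(-331) = 40 - 94*(-331) = 40 + 31114 = 31154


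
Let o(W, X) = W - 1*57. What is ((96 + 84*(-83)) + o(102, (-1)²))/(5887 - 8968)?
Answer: 2277/1027 ≈ 2.2171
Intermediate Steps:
o(W, X) = -57 + W (o(W, X) = W - 57 = -57 + W)
((96 + 84*(-83)) + o(102, (-1)²))/(5887 - 8968) = ((96 + 84*(-83)) + (-57 + 102))/(5887 - 8968) = ((96 - 6972) + 45)/(-3081) = (-6876 + 45)*(-1/3081) = -6831*(-1/3081) = 2277/1027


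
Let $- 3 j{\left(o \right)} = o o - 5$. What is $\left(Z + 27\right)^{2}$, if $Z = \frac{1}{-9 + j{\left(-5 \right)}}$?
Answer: $\frac{1602756}{2209} \approx 725.56$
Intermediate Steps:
$j{\left(o \right)} = \frac{5}{3} - \frac{o^{2}}{3}$ ($j{\left(o \right)} = - \frac{o o - 5}{3} = - \frac{o^{2} - 5}{3} = - \frac{-5 + o^{2}}{3} = \frac{5}{3} - \frac{o^{2}}{3}$)
$Z = - \frac{3}{47}$ ($Z = \frac{1}{-9 + \left(\frac{5}{3} - \frac{\left(-5\right)^{2}}{3}\right)} = \frac{1}{-9 + \left(\frac{5}{3} - \frac{25}{3}\right)} = \frac{1}{-9 - \frac{20}{3}} = \frac{1}{- \frac{47}{3}} = - \frac{3}{47} \approx -0.06383$)
$\left(Z + 27\right)^{2} = \left(- \frac{3}{47} + 27\right)^{2} = \left(\frac{1266}{47}\right)^{2} = \frac{1602756}{2209}$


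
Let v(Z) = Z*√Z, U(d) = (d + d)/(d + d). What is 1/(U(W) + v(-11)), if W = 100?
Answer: I/(I + 11*√11) ≈ 0.00075075 + 0.02739*I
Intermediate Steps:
U(d) = 1 (U(d) = (2*d)/((2*d)) = (2*d)*(1/(2*d)) = 1)
v(Z) = Z^(3/2)
1/(U(W) + v(-11)) = 1/(1 + (-11)^(3/2)) = 1/(1 - 11*I*√11)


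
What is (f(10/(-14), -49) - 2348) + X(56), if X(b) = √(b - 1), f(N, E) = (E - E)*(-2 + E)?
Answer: -2348 + √55 ≈ -2340.6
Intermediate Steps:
f(N, E) = 0 (f(N, E) = 0*(-2 + E) = 0)
X(b) = √(-1 + b)
(f(10/(-14), -49) - 2348) + X(56) = (0 - 2348) + √(-1 + 56) = -2348 + √55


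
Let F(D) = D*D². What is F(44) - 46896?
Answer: 38288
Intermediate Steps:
F(D) = D³
F(44) - 46896 = 44³ - 46896 = 85184 - 46896 = 38288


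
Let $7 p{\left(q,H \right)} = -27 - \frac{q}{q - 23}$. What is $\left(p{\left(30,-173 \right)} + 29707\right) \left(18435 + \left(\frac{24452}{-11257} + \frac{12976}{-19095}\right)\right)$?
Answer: $\frac{5766440520386046272}{10532668335} \approx 5.4748 \cdot 10^{8}$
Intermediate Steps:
$p{\left(q,H \right)} = - \frac{27}{7} - \frac{q}{7 \left(-23 + q\right)}$ ($p{\left(q,H \right)} = \frac{-27 - \frac{q}{q - 23}}{7} = \frac{-27 - \frac{q}{-23 + q}}{7} = - \frac{27}{7} - \frac{q}{7 \left(-23 + q\right)}$)
$\left(p{\left(30,-173 \right)} + 29707\right) \left(18435 + \left(\frac{24452}{-11257} + \frac{12976}{-19095}\right)\right) = \left(\frac{621 - 840}{7 \left(-23 + 30\right)} + 29707\right) \left(18435 + \left(\frac{24452}{-11257} + \frac{12976}{-19095}\right)\right) = \left(\frac{621 - 840}{7 \cdot 7} + 29707\right) \left(18435 + \left(24452 \left(- \frac{1}{11257}\right) + 12976 \left(- \frac{1}{19095}\right)\right)\right) = \left(\frac{1}{7} \cdot \frac{1}{7} \left(-219\right) + 29707\right) \left(18435 - \frac{612981772}{214952415}\right) = \left(- \frac{219}{49} + 29707\right) \left(18435 - \frac{612981772}{214952415}\right) = \frac{1455424}{49} \cdot \frac{3962034788753}{214952415} = \frac{5766440520386046272}{10532668335}$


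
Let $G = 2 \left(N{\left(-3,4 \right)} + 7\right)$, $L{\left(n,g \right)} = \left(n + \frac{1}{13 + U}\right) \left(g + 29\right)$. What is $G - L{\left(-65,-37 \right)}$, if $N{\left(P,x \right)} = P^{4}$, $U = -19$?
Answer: $- \frac{1036}{3} \approx -345.33$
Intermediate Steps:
$L{\left(n,g \right)} = \left(29 + g\right) \left(- \frac{1}{6} + n\right)$ ($L{\left(n,g \right)} = \left(n + \frac{1}{13 - 19}\right) \left(g + 29\right) = \left(n + \frac{1}{-6}\right) \left(29 + g\right) = \left(n - \frac{1}{6}\right) \left(29 + g\right) = \left(- \frac{1}{6} + n\right) \left(29 + g\right) = \left(29 + g\right) \left(- \frac{1}{6} + n\right)$)
$G = 176$ ($G = 2 \left(\left(-3\right)^{4} + 7\right) = 2 \left(81 + 7\right) = 2 \cdot 88 = 176$)
$G - L{\left(-65,-37 \right)} = 176 - \left(- \frac{29}{6} + 29 \left(-65\right) - - \frac{37}{6} - -2405\right) = 176 - \left(- \frac{29}{6} - 1885 + \frac{37}{6} + 2405\right) = 176 - \frac{1564}{3} = - \frac{1036}{3}$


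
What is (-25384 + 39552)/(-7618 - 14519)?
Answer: -14168/22137 ≈ -0.64001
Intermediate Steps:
(-25384 + 39552)/(-7618 - 14519) = 14168/(-22137) = 14168*(-1/22137) = -14168/22137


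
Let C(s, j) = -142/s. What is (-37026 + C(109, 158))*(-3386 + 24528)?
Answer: -85328604592/109 ≈ -7.8283e+8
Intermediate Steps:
(-37026 + C(109, 158))*(-3386 + 24528) = (-37026 - 142/109)*(-3386 + 24528) = (-37026 - 142*1/109)*21142 = (-37026 - 142/109)*21142 = -4035976/109*21142 = -85328604592/109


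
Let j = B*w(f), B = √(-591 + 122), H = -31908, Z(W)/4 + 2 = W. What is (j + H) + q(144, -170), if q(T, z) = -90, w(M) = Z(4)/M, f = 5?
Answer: -31998 + 8*I*√469/5 ≈ -31998.0 + 34.65*I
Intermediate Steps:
Z(W) = -8 + 4*W
w(M) = 8/M (w(M) = (-8 + 4*4)/M = (-8 + 16)/M = 8/M)
B = I*√469 (B = √(-469) = I*√469 ≈ 21.656*I)
j = 8*I*√469/5 (j = (I*√469)*(8/5) = 8*I*√469/5 ≈ 34.65*I)
(j + H) + q(144, -170) = (8*I*√469/5 - 31908) - 90 = (-31908 + 8*I*√469/5) - 90 = -31998 + 8*I*√469/5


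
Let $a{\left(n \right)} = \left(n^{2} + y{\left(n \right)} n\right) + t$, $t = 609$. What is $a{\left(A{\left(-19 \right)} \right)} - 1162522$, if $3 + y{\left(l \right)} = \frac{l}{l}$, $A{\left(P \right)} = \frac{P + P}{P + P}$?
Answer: $-1161914$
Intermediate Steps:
$A{\left(P \right)} = 1$ ($A{\left(P \right)} = \frac{2 P}{2 P} = 2 P \frac{1}{2 P} = 1$)
$y{\left(l \right)} = -2$ ($y{\left(l \right)} = -3 + \frac{l}{l} = -3 + 1 = -2$)
$a{\left(n \right)} = 609 + n^{2} - 2 n$ ($a{\left(n \right)} = \left(n^{2} - 2 n\right) + 609 = 609 + n^{2} - 2 n$)
$a{\left(A{\left(-19 \right)} \right)} - 1162522 = \left(609 + 1^{2} - 2\right) - 1162522 = \left(609 + 1 - 2\right) - 1162522 = 608 - 1162522 = -1161914$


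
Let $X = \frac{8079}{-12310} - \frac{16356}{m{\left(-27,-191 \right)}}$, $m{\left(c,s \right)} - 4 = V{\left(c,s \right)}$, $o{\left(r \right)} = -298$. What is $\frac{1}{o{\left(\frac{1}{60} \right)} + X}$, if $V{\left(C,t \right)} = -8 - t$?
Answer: $- \frac{2301970}{888840193} \approx -0.0025899$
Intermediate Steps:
$m{\left(c,s \right)} = -4 - s$ ($m{\left(c,s \right)} = 4 - \left(8 + s\right) = -4 - s$)
$X = - \frac{202853133}{2301970}$ ($X = \frac{8079}{-12310} - \frac{16356}{-4 - -191} = 8079 \left(- \frac{1}{12310}\right) - \frac{16356}{-4 + 191} = - \frac{8079}{12310} - \frac{16356}{187} = - \frac{202853133}{2301970} \approx -88.122$)
$\frac{1}{o{\left(\frac{1}{60} \right)} + X} = \frac{1}{-298 - \frac{202853133}{2301970}} = \frac{1}{- \frac{888840193}{2301970}} = - \frac{2301970}{888840193}$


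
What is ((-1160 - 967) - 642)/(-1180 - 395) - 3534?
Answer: -1854427/525 ≈ -3532.2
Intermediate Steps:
((-1160 - 967) - 642)/(-1180 - 395) - 3534 = (-2127 - 642)/(-1575) - 3534 = -2769*(-1/1575) - 3534 = 923/525 - 3534 = -1854427/525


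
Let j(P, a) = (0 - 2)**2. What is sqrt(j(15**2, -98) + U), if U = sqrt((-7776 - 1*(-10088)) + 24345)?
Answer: sqrt(4 + sqrt(26657)) ≈ 12.933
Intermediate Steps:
j(P, a) = 4 (j(P, a) = (-2)**2 = 4)
U = sqrt(26657) (U = sqrt((-7776 + 10088) + 24345) = sqrt(2312 + 24345) = sqrt(26657) ≈ 163.27)
sqrt(j(15**2, -98) + U) = sqrt(4 + sqrt(26657))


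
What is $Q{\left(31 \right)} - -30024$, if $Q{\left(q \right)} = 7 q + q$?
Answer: $30272$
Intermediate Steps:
$Q{\left(q \right)} = 8 q$
$Q{\left(31 \right)} - -30024 = 8 \cdot 31 - -30024 = 248 + 30024 = 30272$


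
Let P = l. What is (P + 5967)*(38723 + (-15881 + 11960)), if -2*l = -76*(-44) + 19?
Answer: 149143971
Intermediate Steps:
l = -3363/2 (l = -(-76*(-44) + 19)/2 = -(3344 + 19)/2 = -1/2*3363 = -3363/2 ≈ -1681.5)
P = -3363/2 ≈ -1681.5
(P + 5967)*(38723 + (-15881 + 11960)) = (-3363/2 + 5967)*(38723 + (-15881 + 11960)) = 8571*(38723 - 3921)/2 = (8571/2)*34802 = 149143971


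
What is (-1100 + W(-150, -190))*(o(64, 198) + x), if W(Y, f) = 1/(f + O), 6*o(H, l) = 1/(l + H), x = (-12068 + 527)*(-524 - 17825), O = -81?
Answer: -33078862100742883/142004 ≈ -2.3294e+11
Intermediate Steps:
x = 211765809 (x = -11541*(-18349) = 211765809)
o(H, l) = 1/(6*(H + l)) (o(H, l) = 1/(6*(l + H)) = 1/(6*(H + l)))
W(Y, f) = 1/(-81 + f) (W(Y, f) = 1/(f - 81) = 1/(-81 + f))
(-1100 + W(-150, -190))*(o(64, 198) + x) = (-1100 + 1/(-81 - 190))*(1/(6*(64 + 198)) + 211765809) = (-1100 + 1/(-271))*((⅙)/262 + 211765809) = (-1100 - 1/271)*((⅙)*(1/262) + 211765809) = -298101*(1/1572 + 211765809)/271 = -298101/271*332895851749/1572 = -33078862100742883/142004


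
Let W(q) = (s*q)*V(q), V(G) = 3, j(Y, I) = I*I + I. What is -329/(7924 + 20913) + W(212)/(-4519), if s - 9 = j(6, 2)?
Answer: -276591731/130314403 ≈ -2.1225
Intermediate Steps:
j(Y, I) = I + I² (j(Y, I) = I² + I = I + I²)
s = 15 (s = 9 + 2*(1 + 2) = 9 + 2*3 = 9 + 6 = 15)
W(q) = 45*q (W(q) = (15*q)*3 = 45*q)
-329/(7924 + 20913) + W(212)/(-4519) = -329/(7924 + 20913) + (45*212)/(-4519) = -329/28837 + 9540*(-1/4519) = -329*1/28837 - 9540/4519 = -329/28837 - 9540/4519 = -276591731/130314403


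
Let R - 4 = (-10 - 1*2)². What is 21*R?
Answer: 3108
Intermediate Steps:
R = 148 (R = 4 + (-10 - 1*2)² = 4 + (-10 - 2)² = 4 + (-12)² = 4 + 144 = 148)
21*R = 21*148 = 3108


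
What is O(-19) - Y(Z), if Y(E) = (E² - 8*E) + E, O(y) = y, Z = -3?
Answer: -49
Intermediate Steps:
Y(E) = E² - 7*E
O(-19) - Y(Z) = -19 - (-3)*(-7 - 3) = -19 - (-3)*(-10) = -19 - 1*30 = -19 - 30 = -49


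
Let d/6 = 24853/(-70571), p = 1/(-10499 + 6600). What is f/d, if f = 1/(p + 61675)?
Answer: -275156329/35858528333232 ≈ -7.6734e-6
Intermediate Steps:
p = -1/3899 (p = 1/(-3899) = -1/3899 ≈ -0.00025648)
f = 3899/240470824 (f = 1/(-1/3899 + 61675) = 1/(240470824/3899) = 3899/240470824 ≈ 1.6214e-5)
d = -149118/70571 (d = 6*(24853/(-70571)) = 6*(24853*(-1/70571)) = 6*(-24853/70571) = -149118/70571 ≈ -2.1130)
f/d = 3899/(240470824*(-149118/70571)) = (3899/240470824)*(-70571/149118) = -275156329/35858528333232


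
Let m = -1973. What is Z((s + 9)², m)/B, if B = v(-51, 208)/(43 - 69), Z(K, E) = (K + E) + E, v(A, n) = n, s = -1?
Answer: 1941/4 ≈ 485.25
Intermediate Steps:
Z(K, E) = K + 2*E (Z(K, E) = (E + K) + E = K + 2*E)
B = -8 (B = 208/(43 - 69) = 208/(-26) = 208*(-1/26) = -8)
Z((s + 9)², m)/B = ((-1 + 9)² + 2*(-1973))/(-8) = (8² - 3946)*(-⅛) = (64 - 3946)*(-⅛) = -3882*(-⅛) = 1941/4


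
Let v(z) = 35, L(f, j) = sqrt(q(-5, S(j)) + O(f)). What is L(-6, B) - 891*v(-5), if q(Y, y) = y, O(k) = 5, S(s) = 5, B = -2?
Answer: -31185 + sqrt(10) ≈ -31182.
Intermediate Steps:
L(f, j) = sqrt(10) (L(f, j) = sqrt(5 + 5) = sqrt(10))
L(-6, B) - 891*v(-5) = sqrt(10) - 891*35 = sqrt(10) - 31185 = -31185 + sqrt(10)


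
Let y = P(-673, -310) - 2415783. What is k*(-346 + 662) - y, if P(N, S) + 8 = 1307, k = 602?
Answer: 2604716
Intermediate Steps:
P(N, S) = 1299 (P(N, S) = -8 + 1307 = 1299)
y = -2414484 (y = 1299 - 2415783 = -2414484)
k*(-346 + 662) - y = 602*(-346 + 662) - 1*(-2414484) = 602*316 + 2414484 = 190232 + 2414484 = 2604716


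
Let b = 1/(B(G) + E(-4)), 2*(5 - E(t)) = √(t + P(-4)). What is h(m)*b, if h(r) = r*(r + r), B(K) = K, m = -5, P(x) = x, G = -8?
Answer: -150/11 + 50*I*√2/11 ≈ -13.636 + 6.4282*I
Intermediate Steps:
E(t) = 5 - √(-4 + t)/2 (E(t) = 5 - √(t - 4)/2 = 5 - √(-4 + t)/2)
b = 1/(-3 - I*√2) (b = 1/(-8 + (5 - √(-4 - 4)/2)) = 1/(-8 + (5 - I*√2)) = 1/(-3 - I*√2) ≈ -0.27273 + 0.12856*I)
h(r) = 2*r² (h(r) = r*(2*r) = 2*r²)
h(m)*b = (2*(-5)²)*(I/(√2 - 3*I)) = (2*25)*(I/(√2 - 3*I)) = 50*(I/(√2 - 3*I)) = 50*I/(√2 - 3*I)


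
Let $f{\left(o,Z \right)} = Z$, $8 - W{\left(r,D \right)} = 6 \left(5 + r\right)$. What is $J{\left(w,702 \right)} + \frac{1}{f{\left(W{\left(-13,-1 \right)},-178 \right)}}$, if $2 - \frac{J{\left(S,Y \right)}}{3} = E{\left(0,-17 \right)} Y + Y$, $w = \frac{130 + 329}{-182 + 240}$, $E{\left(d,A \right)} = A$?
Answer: $\frac{5998955}{178} \approx 33702.0$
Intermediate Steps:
$W{\left(r,D \right)} = -22 - 6 r$ ($W{\left(r,D \right)} = 8 - 6 \left(5 + r\right) = 8 - \left(30 + 6 r\right) = -22 - 6 r$)
$w = \frac{459}{58} \approx 7.9138$
$J{\left(S,Y \right)} = 6 + 48 Y$ ($J{\left(S,Y \right)} = 6 - 3 \left(- 17 Y + Y\right) = 6 - 3 \left(- 16 Y\right) = 6 + 48 Y$)
$J{\left(w,702 \right)} + \frac{1}{f{\left(W{\left(-13,-1 \right)},-178 \right)}} = \left(6 + 48 \cdot 702\right) + \frac{1}{-178} = \left(6 + 33696\right) - \frac{1}{178} = 33702 - \frac{1}{178} = \frac{5998955}{178}$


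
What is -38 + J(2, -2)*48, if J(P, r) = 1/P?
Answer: -14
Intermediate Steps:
-38 + J(2, -2)*48 = -38 + 48/2 = -38 + (½)*48 = -38 + 24 = -14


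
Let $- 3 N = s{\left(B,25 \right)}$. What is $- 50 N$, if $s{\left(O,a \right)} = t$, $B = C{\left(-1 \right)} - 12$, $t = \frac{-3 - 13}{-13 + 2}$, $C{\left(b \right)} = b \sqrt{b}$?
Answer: $\frac{800}{33} \approx 24.242$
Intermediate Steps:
$C{\left(b \right)} = b^{\frac{3}{2}}$
$t = \frac{16}{11}$ ($t = - \frac{16}{-11} = \left(-16\right) \left(- \frac{1}{11}\right) = \frac{16}{11} \approx 1.4545$)
$B = -12 - i$ ($B = \left(-1\right)^{\frac{3}{2}} - 12 = - i - 12 = -12 - i \approx -12.0 - 1.0 i$)
$s{\left(O,a \right)} = \frac{16}{11}$
$N = - \frac{16}{33}$ ($N = \left(- \frac{1}{3}\right) \frac{16}{11} = - \frac{16}{33} \approx -0.48485$)
$- 50 N = \left(-50\right) \left(- \frac{16}{33}\right) = \frac{800}{33}$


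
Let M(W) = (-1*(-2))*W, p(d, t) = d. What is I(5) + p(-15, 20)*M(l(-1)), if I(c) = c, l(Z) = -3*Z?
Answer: -85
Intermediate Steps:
M(W) = 2*W
I(5) + p(-15, 20)*M(l(-1)) = 5 - 30*(-3*(-1)) = 5 - 30*3 = 5 - 15*6 = 5 - 90 = -85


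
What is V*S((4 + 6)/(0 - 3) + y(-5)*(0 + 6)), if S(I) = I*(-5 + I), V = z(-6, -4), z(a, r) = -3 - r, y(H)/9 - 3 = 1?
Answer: 397474/9 ≈ 44164.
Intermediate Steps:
y(H) = 36 (y(H) = 27 + 9*1 = 27 + 9 = 36)
V = 1 (V = -3 - 1*(-4) = -3 + 4 = 1)
V*S((4 + 6)/(0 - 3) + y(-5)*(0 + 6)) = 1*(((4 + 6)/(0 - 3) + 36*(0 + 6))*(-5 + ((4 + 6)/(0 - 3) + 36*(0 + 6)))) = 1*((10/(-3) + 36*6)*(-5 + (10/(-3) + 36*6))) = 1*((10*(-⅓) + 216)*(-5 + (10*(-⅓) + 216))) = 1*((-10/3 + 216)*(-5 + (-10/3 + 216))) = 1*(638*(-5 + 638/3)/3) = 1*((638/3)*(623/3)) = 1*(397474/9) = 397474/9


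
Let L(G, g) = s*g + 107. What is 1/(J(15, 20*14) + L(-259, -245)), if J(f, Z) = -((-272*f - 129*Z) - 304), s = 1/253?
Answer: 253/10274338 ≈ 2.4624e-5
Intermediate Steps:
s = 1/253 ≈ 0.0039526
L(G, g) = 107 + g/253 (L(G, g) = g/253 + 107 = 107 + g/253)
J(f, Z) = 304 + 129*Z + 272*f (J(f, Z) = -(-304 - 272*f - 129*Z) = 304 + 129*Z + 272*f)
1/(J(15, 20*14) + L(-259, -245)) = 1/((304 + 129*(20*14) + 272*15) + (107 + (1/253)*(-245))) = 1/((304 + 129*280 + 4080) + (107 - 245/253)) = 1/((304 + 36120 + 4080) + 26826/253) = 1/(40504 + 26826/253) = 1/(10274338/253) = 253/10274338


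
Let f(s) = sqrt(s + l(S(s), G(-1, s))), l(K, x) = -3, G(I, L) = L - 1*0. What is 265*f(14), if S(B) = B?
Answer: 265*sqrt(11) ≈ 878.91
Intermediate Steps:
G(I, L) = L (G(I, L) = L + 0 = L)
f(s) = sqrt(-3 + s) (f(s) = sqrt(s - 3) = sqrt(-3 + s))
265*f(14) = 265*sqrt(-3 + 14) = 265*sqrt(11)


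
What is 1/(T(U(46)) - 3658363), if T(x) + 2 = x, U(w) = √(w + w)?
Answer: -3658365/13383634473133 - 2*√23/13383634473133 ≈ -2.7335e-7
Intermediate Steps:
U(w) = √2*√w (U(w) = √(2*w) = √2*√w)
T(x) = -2 + x
1/(T(U(46)) - 3658363) = 1/((-2 + √2*√46) - 3658363) = 1/((-2 + 2*√23) - 3658363) = 1/(-3658365 + 2*√23)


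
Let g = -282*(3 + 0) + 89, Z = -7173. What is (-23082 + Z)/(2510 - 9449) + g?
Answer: -1740856/2313 ≈ -752.64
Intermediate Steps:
g = -757 (g = -282*3 + 89 = -47*18 + 89 = -846 + 89 = -757)
(-23082 + Z)/(2510 - 9449) + g = (-23082 - 7173)/(2510 - 9449) - 757 = -30255/(-6939) - 757 = -30255*(-1/6939) - 757 = 10085/2313 - 757 = -1740856/2313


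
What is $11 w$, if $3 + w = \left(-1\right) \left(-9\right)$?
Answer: $66$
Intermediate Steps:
$w = 6$ ($w = -3 - -9 = -3 + 9 = 6$)
$11 w = 11 \cdot 6 = 66$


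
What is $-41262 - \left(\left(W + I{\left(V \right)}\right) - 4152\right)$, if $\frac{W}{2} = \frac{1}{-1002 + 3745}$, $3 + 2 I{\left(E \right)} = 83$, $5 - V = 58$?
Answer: $- \frac{101902452}{2743} \approx -37150.0$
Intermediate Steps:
$V = -53$ ($V = 5 - 58 = -53$)
$I{\left(E \right)} = 40$ ($I{\left(E \right)} = - \frac{3}{2} + \frac{1}{2} \cdot 83 = - \frac{3}{2} + \frac{83}{2} = 40$)
$W = \frac{2}{2743}$ ($W = \frac{2}{-1002 + 3745} = \frac{2}{2743} \approx 0.00072913$)
$-41262 - \left(\left(W + I{\left(V \right)}\right) - 4152\right) = -41262 - \left(\left(\frac{2}{2743} + 40\right) - 4152\right) = -41262 - \left(\frac{109722}{2743} - 4152\right) = -41262 - - \frac{11279214}{2743} = -41262 + \frac{11279214}{2743} = - \frac{101902452}{2743}$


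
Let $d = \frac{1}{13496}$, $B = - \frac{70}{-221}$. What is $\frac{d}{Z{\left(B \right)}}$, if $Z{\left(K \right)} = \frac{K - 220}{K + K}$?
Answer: $- \frac{1}{4680220} \approx -2.1367 \cdot 10^{-7}$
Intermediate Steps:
$B = \frac{70}{221}$ ($B = \left(-70\right) \left(- \frac{1}{221}\right) = \frac{70}{221} \approx 0.31674$)
$d = \frac{1}{13496} \approx 7.4096 \cdot 10^{-5}$
$Z{\left(K \right)} = \frac{-220 + K}{2 K}$
$\frac{d}{Z{\left(B \right)}} = \frac{1}{13496 \frac{-220 + \frac{70}{221}}{2 \cdot \frac{70}{221}}} = \frac{1}{13496 \cdot \frac{1}{2} \cdot \frac{221}{70} \left(- \frac{48550}{221}\right)} = \frac{1}{13496 \left(- \frac{4855}{14}\right)} = \frac{1}{13496} \left(- \frac{14}{4855}\right) = - \frac{1}{4680220}$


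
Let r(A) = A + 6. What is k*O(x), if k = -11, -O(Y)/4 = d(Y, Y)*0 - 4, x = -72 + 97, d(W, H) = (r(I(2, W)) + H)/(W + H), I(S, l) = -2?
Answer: -176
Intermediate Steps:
r(A) = 6 + A
d(W, H) = (4 + H)/(H + W) (d(W, H) = ((6 - 2) + H)/(W + H) = (4 + H)/(H + W))
x = 25
O(Y) = 16 (O(Y) = -4*(((4 + Y)/(Y + Y))*0 - 4) = -4*(((4 + Y)/((2*Y)))*0 - 4) = -4*(((1/(2*Y))*(4 + Y))*0 - 4) = -4*(((4 + Y)/(2*Y))*0 - 4) = -4*(0 - 4) = -4*(-4) = 16)
k*O(x) = -11*16 = -176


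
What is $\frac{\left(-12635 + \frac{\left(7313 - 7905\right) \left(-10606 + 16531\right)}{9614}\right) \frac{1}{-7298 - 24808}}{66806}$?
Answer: $\frac{62490245}{10310406606852} \approx 6.0609 \cdot 10^{-6}$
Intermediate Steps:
$\frac{\left(-12635 + \frac{\left(7313 - 7905\right) \left(-10606 + 16531\right)}{9614}\right) \frac{1}{-7298 - 24808}}{66806} = \frac{-12635 + \left(-592\right) 5925 \cdot \frac{1}{9614}}{-32106} \cdot \frac{1}{66806} = \left(-12635 - \frac{1753800}{4807}\right) \left(- \frac{1}{32106}\right) \frac{1}{66806} = \left(- \frac{62490245}{4807}\right) \left(- \frac{1}{32106}\right) \frac{1}{66806} = \frac{62490245}{154333542} \cdot \frac{1}{66806} = \frac{62490245}{10310406606852}$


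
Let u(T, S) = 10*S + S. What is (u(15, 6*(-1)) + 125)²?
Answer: 3481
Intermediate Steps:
u(T, S) = 11*S
(u(15, 6*(-1)) + 125)² = (11*(6*(-1)) + 125)² = (11*(-6) + 125)² = (-66 + 125)² = 59² = 3481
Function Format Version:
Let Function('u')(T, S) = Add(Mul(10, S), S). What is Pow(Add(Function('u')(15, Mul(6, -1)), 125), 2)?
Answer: 3481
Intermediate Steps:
Function('u')(T, S) = Mul(11, S)
Pow(Add(Function('u')(15, Mul(6, -1)), 125), 2) = Pow(Add(Mul(11, Mul(6, -1)), 125), 2) = Pow(Add(Mul(11, -6), 125), 2) = Pow(Add(-66, 125), 2) = Pow(59, 2) = 3481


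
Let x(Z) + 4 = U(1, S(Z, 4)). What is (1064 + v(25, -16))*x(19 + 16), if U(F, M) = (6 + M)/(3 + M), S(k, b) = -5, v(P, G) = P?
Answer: -9801/2 ≈ -4900.5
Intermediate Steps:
U(F, M) = (6 + M)/(3 + M)
x(Z) = -9/2 (x(Z) = -4 + (6 - 5)/(3 - 5) = -4 + 1/(-2) = -4 - ½*1 = -4 - ½ = -9/2)
(1064 + v(25, -16))*x(19 + 16) = (1064 + 25)*(-9/2) = 1089*(-9/2) = -9801/2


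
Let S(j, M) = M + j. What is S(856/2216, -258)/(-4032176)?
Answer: 71359/1116912752 ≈ 6.3890e-5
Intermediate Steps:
S(856/2216, -258)/(-4032176) = (-258 + 856/2216)/(-4032176) = (-258 + 856*(1/2216))*(-1/4032176) = (-258 + 107/277)*(-1/4032176) = -71359/277*(-1/4032176) = 71359/1116912752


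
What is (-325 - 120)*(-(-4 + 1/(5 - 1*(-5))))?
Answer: -3471/2 ≈ -1735.5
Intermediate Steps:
(-325 - 120)*(-(-4 + 1/(5 - 1*(-5)))) = -(-445)*(-4 + 1/(5 + 5)) = -(-445)*(-4 + 1/10) = -(-445)*(-39)/10 = -445*39/10 = -3471/2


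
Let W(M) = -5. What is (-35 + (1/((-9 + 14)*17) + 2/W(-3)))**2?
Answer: 9048064/7225 ≈ 1252.3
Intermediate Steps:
(-35 + (1/((-9 + 14)*17) + 2/W(-3)))**2 = (-35 + (1/((-9 + 14)*17) + 2/(-5)))**2 = (-35 + ((1/17)/5 + 2*(-1/5)))**2 = (-35 + ((1/5)*(1/17) - 2/5))**2 = (-35 + (1/85 - 2/5))**2 = (-35 - 33/85)**2 = (-3008/85)**2 = 9048064/7225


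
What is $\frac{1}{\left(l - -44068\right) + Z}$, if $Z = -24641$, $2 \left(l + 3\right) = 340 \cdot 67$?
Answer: $\frac{1}{30814} \approx 3.2453 \cdot 10^{-5}$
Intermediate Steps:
$l = 11387$ ($l = -3 + \frac{340 \cdot 67}{2} = -3 + \frac{1}{2} \cdot 22780 = -3 + 11390 = 11387$)
$\frac{1}{\left(l - -44068\right) + Z} = \frac{1}{\left(11387 - -44068\right) - 24641} = \frac{1}{\left(11387 + 44068\right) - 24641} = \frac{1}{55455 - 24641} = \frac{1}{30814}$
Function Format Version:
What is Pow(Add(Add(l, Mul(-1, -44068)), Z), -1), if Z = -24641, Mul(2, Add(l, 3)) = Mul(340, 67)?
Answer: Rational(1, 30814) ≈ 3.2453e-5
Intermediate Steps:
l = 11387 (l = Add(-3, Mul(Rational(1, 2), Mul(340, 67))) = Add(-3, Mul(Rational(1, 2), 22780)) = Add(-3, 11390) = 11387)
Pow(Add(Add(l, Mul(-1, -44068)), Z), -1) = Pow(Add(Add(11387, Mul(-1, -44068)), -24641), -1) = Pow(Add(Add(11387, 44068), -24641), -1) = Pow(Add(55455, -24641), -1) = Pow(30814, -1) = Rational(1, 30814)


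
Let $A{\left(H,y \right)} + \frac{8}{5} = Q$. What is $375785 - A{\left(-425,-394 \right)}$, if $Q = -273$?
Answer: $\frac{1880298}{5} \approx 3.7606 \cdot 10^{5}$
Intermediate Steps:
$A{\left(H,y \right)} = - \frac{1373}{5}$ ($A{\left(H,y \right)} = - \frac{8}{5} - 273 = - \frac{1373}{5}$)
$375785 - A{\left(-425,-394 \right)} = 375785 - - \frac{1373}{5} = 375785 + \frac{1373}{5} = \frac{1880298}{5}$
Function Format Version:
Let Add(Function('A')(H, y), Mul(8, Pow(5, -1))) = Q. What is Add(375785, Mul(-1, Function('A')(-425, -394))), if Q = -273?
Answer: Rational(1880298, 5) ≈ 3.7606e+5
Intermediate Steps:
Function('A')(H, y) = Rational(-1373, 5) (Function('A')(H, y) = Add(Rational(-8, 5), -273) = Rational(-1373, 5))
Add(375785, Mul(-1, Function('A')(-425, -394))) = Add(375785, Mul(-1, Rational(-1373, 5))) = Add(375785, Rational(1373, 5)) = Rational(1880298, 5)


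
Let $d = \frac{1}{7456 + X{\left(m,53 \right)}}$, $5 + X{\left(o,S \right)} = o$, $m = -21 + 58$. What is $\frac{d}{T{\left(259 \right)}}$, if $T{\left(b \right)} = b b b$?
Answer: $\frac{1}{130096354752} \approx 7.6866 \cdot 10^{-12}$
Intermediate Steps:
$m = 37$
$X{\left(o,S \right)} = -5 + o$
$T{\left(b \right)} = b^{3}$ ($T{\left(b \right)} = b^{2} b = b^{3}$)
$d = \frac{1}{7488}$ ($d = \frac{1}{7456 + \left(-5 + 37\right)} = \frac{1}{7456 + 32} = \frac{1}{7488} \approx 0.00013355$)
$\frac{d}{T{\left(259 \right)}} = \frac{1}{7488 \cdot 259^{3}} = \frac{1}{7488 \cdot 17373979} = \frac{1}{7488} \cdot \frac{1}{17373979} = \frac{1}{130096354752}$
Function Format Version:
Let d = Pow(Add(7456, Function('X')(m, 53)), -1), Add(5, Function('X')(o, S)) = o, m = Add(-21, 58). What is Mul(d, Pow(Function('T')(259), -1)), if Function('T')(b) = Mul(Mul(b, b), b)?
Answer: Rational(1, 130096354752) ≈ 7.6866e-12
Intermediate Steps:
m = 37
Function('X')(o, S) = Add(-5, o)
Function('T')(b) = Pow(b, 3) (Function('T')(b) = Mul(Pow(b, 2), b) = Pow(b, 3))
d = Rational(1, 7488) (d = Pow(Add(7456, Add(-5, 37)), -1) = Pow(Add(7456, 32), -1) = Pow(7488, -1) = Rational(1, 7488) ≈ 0.00013355)
Mul(d, Pow(Function('T')(259), -1)) = Mul(Rational(1, 7488), Pow(Pow(259, 3), -1)) = Mul(Rational(1, 7488), Pow(17373979, -1)) = Mul(Rational(1, 7488), Rational(1, 17373979)) = Rational(1, 130096354752)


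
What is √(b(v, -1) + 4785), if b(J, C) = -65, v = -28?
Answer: 4*√295 ≈ 68.702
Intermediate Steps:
√(b(v, -1) + 4785) = √(-65 + 4785) = √4720 = 4*√295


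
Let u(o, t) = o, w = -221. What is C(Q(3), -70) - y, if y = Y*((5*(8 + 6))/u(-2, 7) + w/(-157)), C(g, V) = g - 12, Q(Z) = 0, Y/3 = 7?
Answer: 108870/157 ≈ 693.44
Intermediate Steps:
Y = 21 (Y = 3*7 = 21)
C(g, V) = -12 + g
y = -110754/157 (y = 21*((5*(8 + 6))/(-2) - 221/(-157)) = 21*((5*14)*(-½) - 221*(-1/157)) = 21*(70*(-½) + 221/157) = 21*(-35 + 221/157) = 21*(-5274/157) = -110754/157 ≈ -705.44)
C(Q(3), -70) - y = (-12 + 0) - 1*(-110754/157) = -12 + 110754/157 = 108870/157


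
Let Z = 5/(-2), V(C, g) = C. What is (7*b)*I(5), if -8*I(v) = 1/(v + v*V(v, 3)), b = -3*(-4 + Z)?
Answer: -91/160 ≈ -0.56875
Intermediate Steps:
Z = -5/2 (Z = 5*(-½) = -5/2 ≈ -2.5000)
b = 39/2 (b = -3*(-4 - 5/2) = -3*(-13/2) = 39/2 ≈ 19.500)
I(v) = -1/(8*(v + v²)) (I(v) = -1/(8*(v + v*v)) = -1/(8*(v + v²)))
(7*b)*I(5) = (7*(39/2))*(-⅛/(5*(1 + 5))) = 273*(-⅛*⅕/6)/2 = 273*(-⅛*⅕*⅙)/2 = (273/2)*(-1/240) = -91/160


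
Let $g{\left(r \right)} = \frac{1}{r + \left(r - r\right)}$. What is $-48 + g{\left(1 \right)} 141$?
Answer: $93$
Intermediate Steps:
$g{\left(r \right)} = \frac{1}{r}$ ($g{\left(r \right)} = \frac{1}{r + 0} = \frac{1}{r}$)
$-48 + g{\left(1 \right)} 141 = -48 + 1^{-1} \cdot 141 = -48 + 1 \cdot 141 = -48 + 141 = 93$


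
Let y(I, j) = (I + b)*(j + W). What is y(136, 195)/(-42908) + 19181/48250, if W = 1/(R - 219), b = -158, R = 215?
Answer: 1029745473/2070311000 ≈ 0.49739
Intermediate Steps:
W = -¼ (W = 1/(215 - 219) = 1/(-4) = -¼ ≈ -0.25000)
y(I, j) = (-158 + I)*(-¼ + j) (y(I, j) = (I - 158)*(j - ¼) = (-158 + I)*(-¼ + j))
y(136, 195)/(-42908) + 19181/48250 = (79/2 - 158*195 - ¼*136 + 136*195)/(-42908) + 19181/48250 = (79/2 - 30810 - 34 + 26520)*(-1/42908) + 19181*(1/48250) = -8569/2*(-1/42908) + 19181/48250 = 8569/85816 + 19181/48250 = 1029745473/2070311000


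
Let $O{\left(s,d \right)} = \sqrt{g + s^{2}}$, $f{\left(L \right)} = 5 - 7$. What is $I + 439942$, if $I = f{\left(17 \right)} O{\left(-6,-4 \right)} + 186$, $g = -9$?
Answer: $440128 - 6 \sqrt{3} \approx 4.4012 \cdot 10^{5}$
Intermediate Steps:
$f{\left(L \right)} = -2$ ($f{\left(L \right)} = 5 - 7 = -2$)
$O{\left(s,d \right)} = \sqrt{-9 + s^{2}}$
$I = 186 - 6 \sqrt{3}$ ($I = - 2 \sqrt{-9 + \left(-6\right)^{2}} + 186 = - 2 \sqrt{-9 + 36} + 186 = - 2 \sqrt{27} + 186 = - 2 \cdot 3 \sqrt{3} + 186 = - 6 \sqrt{3} + 186 = 186 - 6 \sqrt{3} \approx 175.61$)
$I + 439942 = \left(186 - 6 \sqrt{3}\right) + 439942 = 440128 - 6 \sqrt{3}$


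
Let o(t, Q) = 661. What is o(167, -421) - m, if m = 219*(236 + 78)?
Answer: -68105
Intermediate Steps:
m = 68766 (m = 219*314 = 68766)
o(167, -421) - m = 661 - 1*68766 = 661 - 68766 = -68105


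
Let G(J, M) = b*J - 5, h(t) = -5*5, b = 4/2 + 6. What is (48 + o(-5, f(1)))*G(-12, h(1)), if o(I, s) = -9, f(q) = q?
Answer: -3939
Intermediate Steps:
b = 8 (b = 4*(1/2) + 6 = 2 + 6 = 8)
h(t) = -25
G(J, M) = -5 + 8*J (G(J, M) = 8*J - 5 = -5 + 8*J)
(48 + o(-5, f(1)))*G(-12, h(1)) = (48 - 9)*(-5 + 8*(-12)) = 39*(-5 - 96) = 39*(-101) = -3939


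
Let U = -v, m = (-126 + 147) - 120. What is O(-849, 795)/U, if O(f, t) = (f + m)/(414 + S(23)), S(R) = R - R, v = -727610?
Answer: -79/25102545 ≈ -3.1471e-6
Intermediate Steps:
S(R) = 0
m = -99 (m = 21 - 120 = -99)
U = 727610 (U = -1*(-727610) = 727610)
O(f, t) = -11/46 + f/414 (O(f, t) = (f - 99)/(414 + 0) = (-99 + f)/414 = (-99 + f)*(1/414) = -11/46 + f/414)
O(-849, 795)/U = (-11/46 + (1/414)*(-849))/727610 = (-11/46 - 283/138)*(1/727610) = -158/69*1/727610 = -79/25102545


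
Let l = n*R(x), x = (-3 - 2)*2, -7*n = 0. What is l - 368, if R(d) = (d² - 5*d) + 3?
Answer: -368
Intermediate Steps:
n = 0 (n = -⅐*0 = 0)
x = -10 (x = -5*2 = -10)
R(d) = 3 + d² - 5*d
l = 0 (l = 0*(3 + (-10)² - 5*(-10)) = 0*(3 + 100 + 50) = 0*153 = 0)
l - 368 = 0 - 368 = -368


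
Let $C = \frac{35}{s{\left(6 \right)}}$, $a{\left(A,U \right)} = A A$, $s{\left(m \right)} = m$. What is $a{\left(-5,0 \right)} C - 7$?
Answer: $\frac{833}{6} \approx 138.83$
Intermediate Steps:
$a{\left(A,U \right)} = A^{2}$
$C = \frac{35}{6} \approx 5.8333$
$a{\left(-5,0 \right)} C - 7 = \left(-5\right)^{2} \cdot \frac{35}{6} - 7 = 25 \cdot \frac{35}{6} - 7 = \frac{875}{6} - 7 = \frac{833}{6}$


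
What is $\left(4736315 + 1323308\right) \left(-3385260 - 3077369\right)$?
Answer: $-39161095328867$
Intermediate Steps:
$\left(4736315 + 1323308\right) \left(-3385260 - 3077369\right) = 6059623 \left(-6462629\right) = -39161095328867$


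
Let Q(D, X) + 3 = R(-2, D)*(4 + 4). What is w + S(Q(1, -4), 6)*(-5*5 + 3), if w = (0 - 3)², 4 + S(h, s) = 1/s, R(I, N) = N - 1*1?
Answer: 280/3 ≈ 93.333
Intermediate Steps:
R(I, N) = -1 + N (R(I, N) = N - 1 = -1 + N)
Q(D, X) = -11 + 8*D (Q(D, X) = -3 + (-1 + D)*(4 + 4) = -3 + (-1 + D)*8 = -3 + (-8 + 8*D) = -11 + 8*D)
S(h, s) = -4 + 1/s
w = 9 (w = (-3)² = 9)
w + S(Q(1, -4), 6)*(-5*5 + 3) = 9 + (-4 + 1/6)*(-5*5 + 3) = 9 + (-4 + ⅙)*(-25 + 3) = 9 - 23/6*(-22) = 9 + 253/3 = 280/3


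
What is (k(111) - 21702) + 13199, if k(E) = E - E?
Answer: -8503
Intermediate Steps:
k(E) = 0
(k(111) - 21702) + 13199 = (0 - 21702) + 13199 = -21702 + 13199 = -8503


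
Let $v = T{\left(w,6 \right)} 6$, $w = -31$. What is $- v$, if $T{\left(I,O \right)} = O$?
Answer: $-36$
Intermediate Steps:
$v = 36$ ($v = 6 \cdot 6 = 36$)
$- v = \left(-1\right) 36 = -36$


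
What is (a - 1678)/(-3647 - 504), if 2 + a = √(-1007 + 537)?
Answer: 240/593 - I*√470/4151 ≈ 0.40472 - 0.0052227*I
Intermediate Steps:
a = -2 + I*√470 (a = -2 + √(-1007 + 537) = -2 + √(-470) = -2 + I*√470 ≈ -2.0 + 21.679*I)
(a - 1678)/(-3647 - 504) = ((-2 + I*√470) - 1678)/(-3647 - 504) = (-1680 + I*√470)/(-4151) = (-1680 + I*√470)*(-1/4151) = 240/593 - I*√470/4151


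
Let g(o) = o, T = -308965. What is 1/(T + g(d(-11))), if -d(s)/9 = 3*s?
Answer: -1/308668 ≈ -3.2397e-6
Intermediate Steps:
d(s) = -27*s
1/(T + g(d(-11))) = 1/(-308965 - 27*(-11)) = 1/(-308965 + 297) = 1/(-308668) = -1/308668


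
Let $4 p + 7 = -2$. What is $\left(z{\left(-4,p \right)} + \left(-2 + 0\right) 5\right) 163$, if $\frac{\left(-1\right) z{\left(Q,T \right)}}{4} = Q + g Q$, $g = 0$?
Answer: $978$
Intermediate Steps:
$p = - \frac{9}{4}$ ($p = - \frac{7}{4} + \frac{1}{4} \left(-2\right) = - \frac{7}{4} - \frac{1}{2} = - \frac{9}{4} \approx -2.25$)
$z{\left(Q,T \right)} = - 4 Q$ ($z{\left(Q,T \right)} = - 4 \left(Q + 0 Q\right) = - 4 \left(Q + 0\right) = - 4 Q$)
$\left(z{\left(-4,p \right)} + \left(-2 + 0\right) 5\right) 163 = \left(\left(-4\right) \left(-4\right) + \left(-2 + 0\right) 5\right) 163 = \left(16 - 10\right) 163 = 6 \cdot 163 = 978$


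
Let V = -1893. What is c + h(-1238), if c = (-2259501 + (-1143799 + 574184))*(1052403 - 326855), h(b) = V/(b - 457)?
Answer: -1159752592395289/565 ≈ -2.0527e+12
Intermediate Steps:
h(b) = -1893/(-457 + b) (h(b) = -1893/(b - 457) = -1893/(-457 + b))
c = -2052659455568 (c = (-2259501 - 569615)*725548 = -2829116*725548 = -2052659455568)
c + h(-1238) = -2052659455568 - 1893/(-457 - 1238) = -2052659455568 - 1893/(-1695) = -2052659455568 - 1893*(-1/1695) = -2052659455568 + 631/565 = -1159752592395289/565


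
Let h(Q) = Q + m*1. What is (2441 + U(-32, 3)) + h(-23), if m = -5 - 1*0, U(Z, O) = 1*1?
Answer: 2414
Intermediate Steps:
U(Z, O) = 1
m = -5 (m = -5 + 0 = -5)
h(Q) = -5 + Q (h(Q) = Q - 5*1 = Q - 5 = -5 + Q)
(2441 + U(-32, 3)) + h(-23) = (2441 + 1) + (-5 - 23) = 2442 - 28 = 2414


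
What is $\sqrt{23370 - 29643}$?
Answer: $3 i \sqrt{697} \approx 79.202 i$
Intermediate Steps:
$\sqrt{23370 - 29643} = \sqrt{-6273} = 3 i \sqrt{697}$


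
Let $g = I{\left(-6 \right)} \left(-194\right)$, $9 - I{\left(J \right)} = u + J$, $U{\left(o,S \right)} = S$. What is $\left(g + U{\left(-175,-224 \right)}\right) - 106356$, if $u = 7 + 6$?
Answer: $-106968$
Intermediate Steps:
$u = 13$
$I{\left(J \right)} = -4 - J$ ($I{\left(J \right)} = 9 - \left(13 + J\right) = -4 - J$)
$g = -388$ ($g = \left(-4 - -6\right) \left(-194\right) = \left(-4 + 6\right) \left(-194\right) = 2 \left(-194\right) = -388$)
$\left(g + U{\left(-175,-224 \right)}\right) - 106356 = \left(-388 - 224\right) - 106356 = -612 - 106356 = -106968$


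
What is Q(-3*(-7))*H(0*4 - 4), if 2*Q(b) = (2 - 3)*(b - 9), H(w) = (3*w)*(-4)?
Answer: -288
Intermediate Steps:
H(w) = -12*w
Q(b) = 9/2 - b/2 (Q(b) = ((2 - 3)*(b - 9))/2 = (-(-9 + b))/2 = (9 - b)/2 = 9/2 - b/2)
Q(-3*(-7))*H(0*4 - 4) = (9/2 - (-3)*(-7)/2)*(-12*(0*4 - 4)) = (9/2 - 1/2*21)*(-12*(0 - 4)) = (9/2 - 21/2)*(-12*(-4)) = -6*48 = -288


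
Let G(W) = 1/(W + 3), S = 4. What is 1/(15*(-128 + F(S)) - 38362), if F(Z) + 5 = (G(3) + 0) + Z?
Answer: -2/80589 ≈ -2.4817e-5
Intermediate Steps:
G(W) = 1/(3 + W)
F(Z) = -29/6 + Z (F(Z) = -5 + ((1/(3 + 3) + 0) + Z) = -5 + ((1/6 + 0) + Z) = -5 + ((⅙ + 0) + Z) = -5 + (⅙ + Z) = -29/6 + Z)
1/(15*(-128 + F(S)) - 38362) = 1/(15*(-128 + (-29/6 + 4)) - 38362) = 1/(15*(-128 - ⅚) - 38362) = 1/(15*(-773/6) - 38362) = 1/(-3865/2 - 38362) = 1/(-80589/2) = -2/80589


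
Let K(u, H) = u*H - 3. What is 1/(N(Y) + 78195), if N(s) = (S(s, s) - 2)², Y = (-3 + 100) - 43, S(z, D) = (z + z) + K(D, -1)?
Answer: 1/80596 ≈ 1.2408e-5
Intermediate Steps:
K(u, H) = -3 + H*u (K(u, H) = H*u - 3 = -3 + H*u)
S(z, D) = -3 - D + 2*z (S(z, D) = (z + z) + (-3 - D) = 2*z + (-3 - D) = -3 - D + 2*z)
Y = 54 (Y = 97 - 43 = 54)
N(s) = (-5 + s)² (N(s) = ((-3 - s + 2*s) - 2)² = ((-3 + s) - 2)² = (-5 + s)²)
1/(N(Y) + 78195) = 1/((5 - 1*54)² + 78195) = 1/((5 - 54)² + 78195) = 1/((-49)² + 78195) = 1/(2401 + 78195) = 1/80596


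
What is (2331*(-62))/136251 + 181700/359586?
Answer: -1511737844/2721886227 ≈ -0.55540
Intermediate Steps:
(2331*(-62))/136251 + 181700/359586 = -144522*1/136251 + 181700*(1/359586) = -16058/15139 + 90850/179793 = -1511737844/2721886227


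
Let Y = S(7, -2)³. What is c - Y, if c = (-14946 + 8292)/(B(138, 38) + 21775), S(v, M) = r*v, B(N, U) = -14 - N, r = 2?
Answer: -59340166/21623 ≈ -2744.3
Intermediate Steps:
S(v, M) = 2*v
Y = 2744 (Y = (2*7)³ = 14³ = 2744)
c = -6654/21623 (c = (-14946 + 8292)/((-14 - 1*138) + 21775) = -6654/((-14 - 138) + 21775) = -6654/(-152 + 21775) = -6654/21623 ≈ -0.30773)
c - Y = -6654/21623 - 1*2744 = -6654/21623 - 2744 = -59340166/21623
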